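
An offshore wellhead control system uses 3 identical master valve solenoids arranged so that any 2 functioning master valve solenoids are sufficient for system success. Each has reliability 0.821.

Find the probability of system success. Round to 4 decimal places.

0.9153

R = Σ_{i=2}^{3} C(3,i) p^i (1−p)^{3−i} with p = 0.821
C(3,2)·0.821^2·0.179^1 = 0.361960
C(3,3)·0.821^3·0.179^0 = 0.553388
Sum = 0.9153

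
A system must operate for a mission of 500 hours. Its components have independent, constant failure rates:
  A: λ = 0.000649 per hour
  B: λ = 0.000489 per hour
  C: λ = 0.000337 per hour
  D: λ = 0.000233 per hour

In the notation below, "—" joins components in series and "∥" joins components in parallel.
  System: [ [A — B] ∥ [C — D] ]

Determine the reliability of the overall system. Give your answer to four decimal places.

0.8924

R(A) = exp(−0.000649 × 500) = 0.722889
R(B) = exp(−0.000489 × 500) = 0.783096
R(C) = exp(−0.000337 × 500) = 0.844931
R(D) = exp(−0.000233 × 500) = 0.890030
Series (A and B): 0.722889 × 0.783096 = 0.566091
Series (C and D): 0.844931 × 0.890030 = 0.752014
Parallel ([0.566091] and [0.752014]): 1 − (1 − 0.566091)(1 − 0.752014) = 0.8924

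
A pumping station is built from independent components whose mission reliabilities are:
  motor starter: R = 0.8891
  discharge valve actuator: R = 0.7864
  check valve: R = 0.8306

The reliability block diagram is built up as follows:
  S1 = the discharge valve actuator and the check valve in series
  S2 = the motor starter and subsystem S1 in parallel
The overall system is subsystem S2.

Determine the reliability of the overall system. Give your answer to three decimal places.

0.962

Series (discharge valve actuator and check valve): 0.78640 × 0.83060 = 0.65318
Parallel (motor starter and [0.65318]): 1 − (1 − 0.88910)(1 − 0.65318) = 0.962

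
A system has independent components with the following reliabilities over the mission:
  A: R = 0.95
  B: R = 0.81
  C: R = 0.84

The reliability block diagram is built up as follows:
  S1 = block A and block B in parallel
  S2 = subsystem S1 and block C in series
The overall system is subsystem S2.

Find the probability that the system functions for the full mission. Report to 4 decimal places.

Parallel (A and B): 1 − (1 − 0.950000)(1 − 0.810000) = 0.990500
Series ([0.990500] and C): 0.990500 × 0.840000 = 0.8320

0.8320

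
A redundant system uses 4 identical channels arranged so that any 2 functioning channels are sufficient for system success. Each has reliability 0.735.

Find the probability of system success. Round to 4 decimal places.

R = Σ_{i=2}^{4} C(4,i) p^i (1−p)^{4−i} with p = 0.735
C(4,2)·0.735^2·0.265^2 = 0.227624
C(4,3)·0.735^3·0.265^1 = 0.420889
C(4,4)·0.735^4·0.265^0 = 0.291843
Sum = 0.9404

0.9404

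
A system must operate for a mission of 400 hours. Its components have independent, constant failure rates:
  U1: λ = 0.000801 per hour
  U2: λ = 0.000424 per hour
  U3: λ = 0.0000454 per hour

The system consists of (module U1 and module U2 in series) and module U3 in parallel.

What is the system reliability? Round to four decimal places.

R(U1) = exp(−0.000801 × 400) = 0.725859
R(U2) = exp(−0.000424 × 400) = 0.844002
R(U3) = exp(−0.0000454 × 400) = 0.982004
Series (U1 and U2): 0.725859 × 0.844002 = 0.612626
Parallel ([0.612626] and U3): 1 − (1 − 0.612626)(1 − 0.982004) = 0.9930

0.9930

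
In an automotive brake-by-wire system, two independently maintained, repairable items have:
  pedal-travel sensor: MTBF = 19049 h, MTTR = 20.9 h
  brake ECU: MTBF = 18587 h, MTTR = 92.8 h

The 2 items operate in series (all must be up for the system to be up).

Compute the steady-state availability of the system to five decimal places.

A(pedal-travel sensor) = MTBF/(MTBF+MTTR) = 19049/(19049+20.9) = 0.998904
A(brake ECU) = MTBF/(MTBF+MTTR) = 18587/(18587+92.8) = 0.995032
Series availability: 0.998904 × 0.995032 = 0.99394

0.99394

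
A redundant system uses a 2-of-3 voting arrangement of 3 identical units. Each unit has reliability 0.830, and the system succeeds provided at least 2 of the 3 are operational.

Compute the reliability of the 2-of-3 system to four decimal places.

0.9231

R = Σ_{i=2}^{3} C(3,i) p^i (1−p)^{3−i} with p = 0.830
C(3,2)·0.830^2·0.170^1 = 0.351339
C(3,3)·0.830^3·0.170^0 = 0.571787
Sum = 0.9231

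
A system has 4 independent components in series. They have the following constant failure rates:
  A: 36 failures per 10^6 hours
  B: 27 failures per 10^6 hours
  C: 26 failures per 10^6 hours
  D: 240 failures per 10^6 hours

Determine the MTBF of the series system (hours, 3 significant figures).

3040

Series of exponential components: λ_sys = Σ λ_i
λ_sys = 0.000036 + 0.000027 + 0.000026 + 0.00024 = 3.2900e-04 /h
MTBF = 1 / λ_sys = 3040 h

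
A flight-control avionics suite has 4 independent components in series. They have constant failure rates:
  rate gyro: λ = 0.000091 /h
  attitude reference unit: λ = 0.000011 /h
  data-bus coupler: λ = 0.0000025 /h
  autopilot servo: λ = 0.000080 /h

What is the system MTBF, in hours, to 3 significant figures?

5420

Series of exponential components: λ_sys = Σ λ_i
λ_sys = 0.000091 + 0.000011 + 0.0000025 + 0.000080 = 1.8450e-04 /h
MTBF = 1 / λ_sys = 5420 h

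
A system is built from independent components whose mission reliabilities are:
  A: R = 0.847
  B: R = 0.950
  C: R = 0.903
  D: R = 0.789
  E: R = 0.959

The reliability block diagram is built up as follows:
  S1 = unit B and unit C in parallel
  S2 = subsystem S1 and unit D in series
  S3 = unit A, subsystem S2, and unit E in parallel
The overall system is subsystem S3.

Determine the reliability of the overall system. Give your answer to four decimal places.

0.9987

Parallel (B and C): 1 − (1 − 0.950000)(1 − 0.903000) = 0.995150
Series ([0.995150] and D): 0.995150 × 0.789000 = 0.785173
Parallel (A, [0.785173], and E): 1 − (1 − 0.847000)(1 − 0.785173)(1 − 0.959000) = 0.9987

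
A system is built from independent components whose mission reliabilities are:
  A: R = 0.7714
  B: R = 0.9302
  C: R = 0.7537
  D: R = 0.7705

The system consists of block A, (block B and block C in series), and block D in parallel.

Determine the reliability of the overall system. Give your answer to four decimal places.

Series (B and C): 0.930200 × 0.753700 = 0.701092
Parallel (A, [0.701092], and D): 1 − (1 − 0.771400)(1 − 0.701092)(1 − 0.770500) = 0.9843

0.9843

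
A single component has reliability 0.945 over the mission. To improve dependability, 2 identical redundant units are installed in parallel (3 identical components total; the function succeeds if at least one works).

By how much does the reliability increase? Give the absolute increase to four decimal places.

0.0548

R_before = 0.945
R_after = 1 − (1 − 0.945)^3 = 0.9998
ΔR = 0.9998 − 0.945 = 0.0548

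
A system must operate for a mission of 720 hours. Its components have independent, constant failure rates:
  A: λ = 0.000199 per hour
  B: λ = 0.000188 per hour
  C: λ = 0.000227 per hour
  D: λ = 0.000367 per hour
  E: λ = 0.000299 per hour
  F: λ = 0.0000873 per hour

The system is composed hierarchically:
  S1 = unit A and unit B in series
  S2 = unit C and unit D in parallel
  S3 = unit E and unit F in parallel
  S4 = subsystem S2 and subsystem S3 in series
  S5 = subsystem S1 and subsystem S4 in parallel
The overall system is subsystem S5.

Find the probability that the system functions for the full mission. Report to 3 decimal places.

0.989

R(A) = exp(−0.000199 × 720) = 0.86651
R(B) = exp(−0.000188 × 720) = 0.87340
R(C) = exp(−0.000227 × 720) = 0.84922
R(D) = exp(−0.000367 × 720) = 0.76779
R(E) = exp(−0.000299 × 720) = 0.80632
R(F) = exp(−0.0000873 × 720) = 0.93908
Series (A and B): 0.86651 × 0.87340 = 0.75681
Parallel (C and D): 1 − (1 − 0.84922)(1 − 0.76779) = 0.96499
Parallel (E and F): 1 − (1 − 0.80632)(1 − 0.93908) = 0.98820
Series ([0.96499] and [0.98820]): 0.96499 × 0.98820 = 0.95360
Parallel ([0.75681] and [0.95360]): 1 − (1 − 0.75681)(1 − 0.95360) = 0.989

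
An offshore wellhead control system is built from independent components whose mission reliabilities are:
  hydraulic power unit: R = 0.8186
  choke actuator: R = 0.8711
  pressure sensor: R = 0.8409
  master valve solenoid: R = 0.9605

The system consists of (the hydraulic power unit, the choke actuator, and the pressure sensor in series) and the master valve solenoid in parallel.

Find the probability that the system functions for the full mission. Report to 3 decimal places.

Series (hydraulic power unit, choke actuator, and pressure sensor): 0.81860 × 0.87110 × 0.84090 = 0.59963
Parallel ([0.59963] and master valve solenoid): 1 − (1 − 0.59963)(1 − 0.96050) = 0.984

0.984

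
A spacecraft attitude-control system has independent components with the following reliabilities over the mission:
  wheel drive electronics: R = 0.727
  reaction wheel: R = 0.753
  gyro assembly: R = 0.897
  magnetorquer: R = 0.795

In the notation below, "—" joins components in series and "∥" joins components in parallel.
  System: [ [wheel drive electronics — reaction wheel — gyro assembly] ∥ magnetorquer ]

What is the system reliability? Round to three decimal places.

Series (wheel drive electronics, reaction wheel, and gyro assembly): 0.72700 × 0.75300 × 0.89700 = 0.49105
Parallel ([0.49105] and magnetorquer): 1 − (1 − 0.49105)(1 − 0.79500) = 0.896

0.896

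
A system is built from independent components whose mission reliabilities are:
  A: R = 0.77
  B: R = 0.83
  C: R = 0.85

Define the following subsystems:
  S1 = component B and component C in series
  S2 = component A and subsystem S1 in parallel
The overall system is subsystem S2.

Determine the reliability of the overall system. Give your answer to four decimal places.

0.9323

Series (B and C): 0.830000 × 0.850000 = 0.705500
Parallel (A and [0.705500]): 1 − (1 − 0.770000)(1 − 0.705500) = 0.9323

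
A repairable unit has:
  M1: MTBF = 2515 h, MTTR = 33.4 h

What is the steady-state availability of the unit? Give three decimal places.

0.987

A(M1) = MTBF/(MTBF+MTTR) = 2515/(2515+33.4) = 0.987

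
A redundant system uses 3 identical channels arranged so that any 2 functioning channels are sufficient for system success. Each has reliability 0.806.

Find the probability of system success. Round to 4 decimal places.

0.9017

R = Σ_{i=2}^{3} C(3,i) p^i (1−p)^{3−i} with p = 0.806
C(3,2)·0.806^2·0.194^1 = 0.378088
C(3,3)·0.806^3·0.194^0 = 0.523607
Sum = 0.9017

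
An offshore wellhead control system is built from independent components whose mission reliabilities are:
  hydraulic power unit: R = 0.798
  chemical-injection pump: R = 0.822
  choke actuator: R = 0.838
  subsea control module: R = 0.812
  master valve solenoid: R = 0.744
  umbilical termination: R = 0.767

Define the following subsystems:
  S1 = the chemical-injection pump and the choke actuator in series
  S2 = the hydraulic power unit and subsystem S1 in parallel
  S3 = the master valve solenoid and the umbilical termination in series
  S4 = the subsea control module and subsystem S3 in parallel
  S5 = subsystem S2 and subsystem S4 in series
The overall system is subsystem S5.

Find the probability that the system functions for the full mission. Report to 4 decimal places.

0.8615

Series (chemical-injection pump and choke actuator): 0.822000 × 0.838000 = 0.688836
Parallel (hydraulic power unit and [0.688836]): 1 − (1 − 0.798000)(1 − 0.688836) = 0.937145
Series (master valve solenoid and umbilical termination): 0.744000 × 0.767000 = 0.570648
Parallel (subsea control module and [0.570648]): 1 − (1 − 0.812000)(1 − 0.570648) = 0.919282
Series ([0.937145] and [0.919282]): 0.937145 × 0.919282 = 0.8615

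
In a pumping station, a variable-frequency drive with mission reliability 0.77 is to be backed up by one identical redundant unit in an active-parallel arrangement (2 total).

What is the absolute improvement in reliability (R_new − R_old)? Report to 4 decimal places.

R_before = 0.77
R_after = 1 − (1 − 0.77)^2 = 0.9471
ΔR = 0.9471 − 0.77 = 0.1771

0.1771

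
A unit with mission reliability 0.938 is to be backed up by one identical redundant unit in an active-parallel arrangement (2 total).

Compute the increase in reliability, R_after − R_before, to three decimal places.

0.058

R_before = 0.938
R_after = 1 − (1 − 0.938)^2 = 0.996
ΔR = 0.996 − 0.938 = 0.058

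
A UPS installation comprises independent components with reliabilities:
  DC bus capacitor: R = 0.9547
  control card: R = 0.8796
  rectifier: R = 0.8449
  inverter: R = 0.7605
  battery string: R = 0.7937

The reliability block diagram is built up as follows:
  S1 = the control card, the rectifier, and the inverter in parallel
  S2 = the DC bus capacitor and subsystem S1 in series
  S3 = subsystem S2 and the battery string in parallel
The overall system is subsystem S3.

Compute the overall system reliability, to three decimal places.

0.990

Parallel (control card, rectifier, and inverter): 1 − (1 − 0.87960)(1 − 0.84490)(1 − 0.76050) = 0.99553
Series (DC bus capacitor and [0.99553]): 0.95470 × 0.99553 = 0.95043
Parallel ([0.95043] and battery string): 1 − (1 − 0.95043)(1 − 0.79370) = 0.990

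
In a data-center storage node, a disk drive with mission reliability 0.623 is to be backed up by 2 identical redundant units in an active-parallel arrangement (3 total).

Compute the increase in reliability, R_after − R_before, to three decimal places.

R_before = 0.623
R_after = 1 − (1 − 0.623)^3 = 0.946
ΔR = 0.946 − 0.623 = 0.323

0.323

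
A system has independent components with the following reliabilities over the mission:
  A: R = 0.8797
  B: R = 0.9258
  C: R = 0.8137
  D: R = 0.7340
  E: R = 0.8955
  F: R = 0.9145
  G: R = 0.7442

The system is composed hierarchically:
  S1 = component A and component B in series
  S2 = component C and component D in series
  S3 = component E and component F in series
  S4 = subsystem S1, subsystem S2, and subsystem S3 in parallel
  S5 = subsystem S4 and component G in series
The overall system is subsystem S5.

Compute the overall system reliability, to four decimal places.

Series (A and B): 0.879700 × 0.925800 = 0.814426
Series (C and D): 0.813700 × 0.734000 = 0.597256
Series (E and F): 0.895500 × 0.914500 = 0.818935
Parallel ([0.814426], [0.597256], and [0.818935]): 1 − (1 − 0.814426)(1 − 0.597256)(1 − 0.818935) = 0.986467
Series ([0.986467] and G): 0.986467 × 0.744200 = 0.7341

0.7341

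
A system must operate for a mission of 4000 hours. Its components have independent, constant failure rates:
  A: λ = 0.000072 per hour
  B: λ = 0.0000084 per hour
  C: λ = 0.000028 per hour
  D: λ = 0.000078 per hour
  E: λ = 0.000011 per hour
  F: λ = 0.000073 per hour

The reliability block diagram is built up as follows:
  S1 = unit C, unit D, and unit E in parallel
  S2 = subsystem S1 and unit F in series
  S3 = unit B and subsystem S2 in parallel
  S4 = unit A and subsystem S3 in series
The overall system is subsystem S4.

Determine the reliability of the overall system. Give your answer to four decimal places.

0.7435

R(A) = exp(−0.000072 × 4000) = 0.749762
R(B) = exp(−0.0000084 × 4000) = 0.966958
R(C) = exp(−0.000028 × 4000) = 0.894044
R(D) = exp(−0.000078 × 4000) = 0.731982
R(E) = exp(−0.000011 × 4000) = 0.956954
R(F) = exp(−0.000073 × 4000) = 0.746769
Parallel (C, D, and E): 1 − (1 − 0.894044)(1 − 0.731982)(1 − 0.956954) = 0.998778
Series ([0.998778] and F): 0.998778 × 0.746769 = 0.745856
Parallel (B and [0.745856]): 1 − (1 − 0.966958)(1 − 0.745856) = 0.991603
Series (A and [0.991603]): 0.749762 × 0.991603 = 0.7435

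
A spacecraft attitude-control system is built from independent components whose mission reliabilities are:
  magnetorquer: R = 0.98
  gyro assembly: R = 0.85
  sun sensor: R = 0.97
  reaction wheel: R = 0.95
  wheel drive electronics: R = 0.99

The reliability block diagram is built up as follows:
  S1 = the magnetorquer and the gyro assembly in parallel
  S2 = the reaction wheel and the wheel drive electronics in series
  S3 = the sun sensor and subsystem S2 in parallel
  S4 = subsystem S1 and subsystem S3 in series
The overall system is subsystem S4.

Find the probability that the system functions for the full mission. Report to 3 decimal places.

0.995

Parallel (magnetorquer and gyro assembly): 1 − (1 − 0.98000)(1 − 0.85000) = 0.99700
Series (reaction wheel and wheel drive electronics): 0.95000 × 0.99000 = 0.94050
Parallel (sun sensor and [0.94050]): 1 − (1 − 0.97000)(1 − 0.94050) = 0.99822
Series ([0.99700] and [0.99822]): 0.99700 × 0.99822 = 0.995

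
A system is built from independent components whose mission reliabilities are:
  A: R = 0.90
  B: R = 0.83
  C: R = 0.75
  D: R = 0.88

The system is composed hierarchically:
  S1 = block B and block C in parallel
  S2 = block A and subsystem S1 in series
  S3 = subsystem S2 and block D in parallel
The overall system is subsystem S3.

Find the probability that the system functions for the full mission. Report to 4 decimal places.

0.9834

Parallel (B and C): 1 − (1 − 0.830000)(1 − 0.750000) = 0.957500
Series (A and [0.957500]): 0.900000 × 0.957500 = 0.861750
Parallel ([0.861750] and D): 1 − (1 − 0.861750)(1 − 0.880000) = 0.9834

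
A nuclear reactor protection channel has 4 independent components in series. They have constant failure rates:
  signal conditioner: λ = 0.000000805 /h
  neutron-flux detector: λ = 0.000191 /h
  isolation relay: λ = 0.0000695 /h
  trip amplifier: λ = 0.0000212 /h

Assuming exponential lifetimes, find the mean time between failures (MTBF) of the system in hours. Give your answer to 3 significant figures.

3540

Series of exponential components: λ_sys = Σ λ_i
λ_sys = 0.000000805 + 0.000191 + 0.0000695 + 0.0000212 = 2.8251e-04 /h
MTBF = 1 / λ_sys = 3540 h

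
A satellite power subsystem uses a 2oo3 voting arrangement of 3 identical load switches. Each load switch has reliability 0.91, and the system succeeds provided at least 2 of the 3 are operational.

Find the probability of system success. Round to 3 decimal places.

0.977

R = Σ_{i=2}^{3} C(3,i) p^i (1−p)^{3−i} with p = 0.91
C(3,2)·0.91^2·0.09^1 = 0.22359
C(3,3)·0.91^3·0.09^0 = 0.75357
Sum = 0.977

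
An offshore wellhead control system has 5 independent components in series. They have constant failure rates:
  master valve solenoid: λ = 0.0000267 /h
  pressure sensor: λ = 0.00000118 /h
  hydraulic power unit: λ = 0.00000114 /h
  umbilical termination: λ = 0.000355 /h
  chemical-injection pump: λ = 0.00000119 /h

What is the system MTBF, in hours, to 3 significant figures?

Series of exponential components: λ_sys = Σ λ_i
λ_sys = 0.0000267 + 0.00000118 + 0.00000114 + 0.000355 + 0.00000119 = 3.8521e-04 /h
MTBF = 1 / λ_sys = 2600 h

2600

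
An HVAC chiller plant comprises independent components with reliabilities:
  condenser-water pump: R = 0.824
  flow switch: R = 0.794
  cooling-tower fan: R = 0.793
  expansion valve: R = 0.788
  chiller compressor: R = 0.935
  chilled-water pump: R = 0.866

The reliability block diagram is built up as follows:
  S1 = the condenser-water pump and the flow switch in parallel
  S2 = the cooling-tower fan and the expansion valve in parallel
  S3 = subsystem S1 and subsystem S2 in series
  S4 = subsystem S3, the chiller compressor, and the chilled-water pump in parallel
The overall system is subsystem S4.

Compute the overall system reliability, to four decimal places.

0.9993

Parallel (condenser-water pump and flow switch): 1 − (1 − 0.824000)(1 − 0.794000) = 0.963744
Parallel (cooling-tower fan and expansion valve): 1 − (1 − 0.793000)(1 − 0.788000) = 0.956116
Series ([0.963744] and [0.956116]): 0.963744 × 0.956116 = 0.921451
Parallel ([0.921451], chiller compressor, and chilled-water pump): 1 − (1 − 0.921451)(1 − 0.935000)(1 − 0.866000) = 0.9993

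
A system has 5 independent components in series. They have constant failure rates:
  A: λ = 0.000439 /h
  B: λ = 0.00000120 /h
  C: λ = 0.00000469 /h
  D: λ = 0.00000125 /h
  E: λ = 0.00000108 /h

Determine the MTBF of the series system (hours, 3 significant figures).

Series of exponential components: λ_sys = Σ λ_i
λ_sys = 0.000439 + 0.00000120 + 0.00000469 + 0.00000125 + 0.00000108 = 4.4722e-04 /h
MTBF = 1 / λ_sys = 2240 h

2240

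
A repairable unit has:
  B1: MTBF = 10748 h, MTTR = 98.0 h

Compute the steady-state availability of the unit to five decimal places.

0.99096

A(B1) = MTBF/(MTBF+MTTR) = 10748/(10748+98.0) = 0.99096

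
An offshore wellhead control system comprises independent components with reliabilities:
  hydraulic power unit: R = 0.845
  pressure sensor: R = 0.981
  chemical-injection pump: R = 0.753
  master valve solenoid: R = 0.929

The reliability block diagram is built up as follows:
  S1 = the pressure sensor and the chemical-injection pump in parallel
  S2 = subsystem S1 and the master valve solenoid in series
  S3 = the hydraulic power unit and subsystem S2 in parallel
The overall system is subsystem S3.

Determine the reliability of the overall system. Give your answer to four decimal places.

Parallel (pressure sensor and chemical-injection pump): 1 − (1 − 0.981000)(1 − 0.753000) = 0.995307
Series ([0.995307] and master valve solenoid): 0.995307 × 0.929000 = 0.924640
Parallel (hydraulic power unit and [0.924640]): 1 − (1 − 0.845000)(1 − 0.924640) = 0.9883

0.9883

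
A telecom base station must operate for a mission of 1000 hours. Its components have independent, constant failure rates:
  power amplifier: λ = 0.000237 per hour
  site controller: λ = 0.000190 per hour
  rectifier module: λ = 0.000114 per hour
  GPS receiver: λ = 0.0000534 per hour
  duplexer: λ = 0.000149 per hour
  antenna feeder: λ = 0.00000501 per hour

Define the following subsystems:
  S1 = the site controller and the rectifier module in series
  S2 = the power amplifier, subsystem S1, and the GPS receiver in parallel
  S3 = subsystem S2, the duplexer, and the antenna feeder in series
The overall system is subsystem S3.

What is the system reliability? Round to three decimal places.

R(power amplifier) = exp(−0.000237 × 1000) = 0.78899
R(site controller) = exp(−0.000190 × 1000) = 0.82696
R(rectifier module) = exp(−0.000114 × 1000) = 0.89226
R(GPS receiver) = exp(−0.0000534 × 1000) = 0.94800
R(duplexer) = exp(−0.000149 × 1000) = 0.86157
R(antenna feeder) = exp(−0.00000501 × 1000) = 0.99500
Series (site controller and rectifier module): 0.82696 × 0.89226 = 0.73786
Parallel (power amplifier, [0.73786], and GPS receiver): 1 − (1 − 0.78899)(1 − 0.73786)(1 − 0.94800) = 0.99712
Series ([0.99712], duplexer, and antenna feeder): 0.99712 × 0.86157 × 0.99500 = 0.855

0.855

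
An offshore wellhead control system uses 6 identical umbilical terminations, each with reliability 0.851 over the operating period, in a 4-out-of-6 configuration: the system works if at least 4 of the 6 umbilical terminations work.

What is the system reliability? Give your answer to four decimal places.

R = Σ_{i=4}^{6} C(6,i) p^i (1−p)^{6−i} with p = 0.851
C(6,4)·0.851^4·0.149^2 = 0.174655
C(6,5)·0.851^5·0.149^1 = 0.399011
C(6,6)·0.851^6·0.149^0 = 0.379820
Sum = 0.9535

0.9535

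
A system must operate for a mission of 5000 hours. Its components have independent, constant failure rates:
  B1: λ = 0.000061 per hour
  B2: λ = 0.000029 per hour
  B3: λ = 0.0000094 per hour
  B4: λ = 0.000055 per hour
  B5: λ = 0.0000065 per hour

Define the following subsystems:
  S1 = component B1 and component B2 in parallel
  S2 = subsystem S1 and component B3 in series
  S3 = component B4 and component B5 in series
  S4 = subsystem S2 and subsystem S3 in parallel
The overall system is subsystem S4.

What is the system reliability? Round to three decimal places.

0.979

R(B1) = exp(−0.000061 × 5000) = 0.73712
R(B2) = exp(−0.000029 × 5000) = 0.86502
R(B3) = exp(−0.0000094 × 5000) = 0.95409
R(B4) = exp(−0.000055 × 5000) = 0.75957
R(B5) = exp(−0.0000065 × 5000) = 0.96802
Parallel (B1 and B2): 1 − (1 − 0.73712)(1 − 0.86502) = 0.96452
Series ([0.96452] and B3): 0.96452 × 0.95409 = 0.92024
Series (B4 and B5): 0.75957 × 0.96802 = 0.73528
Parallel ([0.92024] and [0.73528]): 1 − (1 − 0.92024)(1 − 0.73528) = 0.979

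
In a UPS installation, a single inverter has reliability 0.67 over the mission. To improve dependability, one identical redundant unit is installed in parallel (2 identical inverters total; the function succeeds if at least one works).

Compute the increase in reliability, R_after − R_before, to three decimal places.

R_before = 0.67
R_after = 1 − (1 − 0.67)^2 = 0.891
ΔR = 0.891 − 0.67 = 0.221

0.221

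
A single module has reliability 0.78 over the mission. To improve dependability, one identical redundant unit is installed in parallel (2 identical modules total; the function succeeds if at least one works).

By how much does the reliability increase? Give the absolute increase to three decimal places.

R_before = 0.78
R_after = 1 − (1 − 0.78)^2 = 0.952
ΔR = 0.952 − 0.78 = 0.172

0.172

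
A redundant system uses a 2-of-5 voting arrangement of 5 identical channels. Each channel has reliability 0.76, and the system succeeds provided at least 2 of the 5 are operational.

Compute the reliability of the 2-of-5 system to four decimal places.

R = Σ_{i=2}^{5} C(5,i) p^i (1−p)^{5−i} with p = 0.76
C(5,2)·0.76^2·0.24^3 = 0.079847
C(5,3)·0.76^3·0.24^2 = 0.252850
C(5,4)·0.76^4·0.24^1 = 0.400346
C(5,5)·0.76^5·0.24^0 = 0.253553
Sum = 0.9866

0.9866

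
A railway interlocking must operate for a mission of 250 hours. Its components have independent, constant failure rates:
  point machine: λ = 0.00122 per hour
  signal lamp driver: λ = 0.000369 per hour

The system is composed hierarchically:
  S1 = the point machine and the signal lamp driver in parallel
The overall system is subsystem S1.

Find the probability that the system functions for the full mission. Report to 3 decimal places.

R(point machine) = exp(−0.00122 × 250) = 0.73712
R(signal lamp driver) = exp(−0.000369 × 250) = 0.91188
Parallel (point machine and signal lamp driver): 1 − (1 − 0.73712)(1 − 0.91188) = 0.977

0.977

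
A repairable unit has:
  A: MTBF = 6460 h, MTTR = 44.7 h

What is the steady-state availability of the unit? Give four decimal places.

A(A) = MTBF/(MTBF+MTTR) = 6460/(6460+44.7) = 0.9931

0.9931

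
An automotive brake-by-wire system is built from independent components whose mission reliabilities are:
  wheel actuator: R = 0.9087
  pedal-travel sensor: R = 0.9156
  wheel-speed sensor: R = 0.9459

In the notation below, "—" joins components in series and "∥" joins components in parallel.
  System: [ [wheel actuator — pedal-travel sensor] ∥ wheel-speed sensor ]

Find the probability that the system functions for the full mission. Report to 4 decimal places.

0.9909

Series (wheel actuator and pedal-travel sensor): 0.908700 × 0.915600 = 0.832006
Parallel ([0.832006] and wheel-speed sensor): 1 − (1 − 0.832006)(1 − 0.945900) = 0.9909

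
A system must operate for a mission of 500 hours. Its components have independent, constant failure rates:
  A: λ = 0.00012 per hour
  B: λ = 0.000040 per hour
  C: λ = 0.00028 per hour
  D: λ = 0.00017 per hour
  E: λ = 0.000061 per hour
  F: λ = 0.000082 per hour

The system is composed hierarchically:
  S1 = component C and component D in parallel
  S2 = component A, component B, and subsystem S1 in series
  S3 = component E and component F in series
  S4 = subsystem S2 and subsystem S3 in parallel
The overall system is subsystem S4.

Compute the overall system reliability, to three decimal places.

0.994

R(A) = exp(−0.00012 × 500) = 0.94176
R(B) = exp(−0.000040 × 500) = 0.98020
R(C) = exp(−0.00028 × 500) = 0.86936
R(D) = exp(−0.00017 × 500) = 0.91851
R(E) = exp(−0.000061 × 500) = 0.96996
R(F) = exp(−0.000082 × 500) = 0.95983
Parallel (C and D): 1 − (1 − 0.86936)(1 − 0.91851) = 0.98935
Series (A, B, and [0.98935]): 0.94176 × 0.98020 × 0.98935 = 0.91328
Series (E and F): 0.96996 × 0.95983 = 0.93100
Parallel ([0.91328] and [0.93100]): 1 − (1 − 0.91328)(1 − 0.93100) = 0.994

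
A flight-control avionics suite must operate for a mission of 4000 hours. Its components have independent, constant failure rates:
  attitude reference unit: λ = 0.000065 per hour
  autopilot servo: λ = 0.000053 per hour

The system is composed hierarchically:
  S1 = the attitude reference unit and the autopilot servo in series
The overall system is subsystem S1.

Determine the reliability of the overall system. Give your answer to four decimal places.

0.6238

R(attitude reference unit) = exp(−0.000065 × 4000) = 0.771052
R(autopilot servo) = exp(−0.000053 × 4000) = 0.808965
Series (attitude reference unit and autopilot servo): 0.771052 × 0.808965 = 0.6238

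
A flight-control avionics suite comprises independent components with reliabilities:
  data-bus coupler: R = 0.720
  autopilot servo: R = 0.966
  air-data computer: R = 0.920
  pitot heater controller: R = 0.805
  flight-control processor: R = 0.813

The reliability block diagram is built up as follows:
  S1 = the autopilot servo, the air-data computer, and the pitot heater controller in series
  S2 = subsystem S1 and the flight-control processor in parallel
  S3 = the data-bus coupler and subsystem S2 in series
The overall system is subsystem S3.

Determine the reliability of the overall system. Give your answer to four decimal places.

0.6817

Series (autopilot servo, air-data computer, and pitot heater controller): 0.966000 × 0.920000 × 0.805000 = 0.715420
Parallel ([0.715420] and flight-control processor): 1 − (1 − 0.715420)(1 − 0.813000) = 0.946784
Series (data-bus coupler and [0.946784]): 0.720000 × 0.946784 = 0.6817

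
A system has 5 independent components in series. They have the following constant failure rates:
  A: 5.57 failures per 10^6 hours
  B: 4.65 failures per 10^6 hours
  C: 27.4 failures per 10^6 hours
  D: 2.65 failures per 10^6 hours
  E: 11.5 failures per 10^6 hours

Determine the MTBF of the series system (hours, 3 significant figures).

Series of exponential components: λ_sys = Σ λ_i
λ_sys = 0.00000557 + 0.00000465 + 0.0000274 + 0.00000265 + 0.0000115 = 5.1770e-05 /h
MTBF = 1 / λ_sys = 19300 h

19300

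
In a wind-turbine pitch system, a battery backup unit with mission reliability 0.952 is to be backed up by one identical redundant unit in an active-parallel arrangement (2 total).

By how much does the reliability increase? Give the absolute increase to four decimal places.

R_before = 0.952
R_after = 1 − (1 − 0.952)^2 = 0.9977
ΔR = 0.9977 − 0.952 = 0.0457

0.0457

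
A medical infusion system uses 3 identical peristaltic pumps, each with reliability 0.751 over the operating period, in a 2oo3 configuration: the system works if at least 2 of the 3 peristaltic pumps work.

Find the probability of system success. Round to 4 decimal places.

R = Σ_{i=2}^{3} C(3,i) p^i (1−p)^{3−i} with p = 0.751
C(3,2)·0.751^2·0.249^1 = 0.421309
C(3,3)·0.751^3·0.249^0 = 0.423565
Sum = 0.8449

0.8449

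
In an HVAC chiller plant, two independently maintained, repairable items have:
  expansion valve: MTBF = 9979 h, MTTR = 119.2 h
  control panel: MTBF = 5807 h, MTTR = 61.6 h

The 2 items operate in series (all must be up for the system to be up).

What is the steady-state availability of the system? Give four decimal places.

0.9778

A(expansion valve) = MTBF/(MTBF+MTTR) = 9979/(9979+119.2) = 0.988196
A(control panel) = MTBF/(MTBF+MTTR) = 5807/(5807+61.6) = 0.989503
Series availability: 0.988196 × 0.989503 = 0.9778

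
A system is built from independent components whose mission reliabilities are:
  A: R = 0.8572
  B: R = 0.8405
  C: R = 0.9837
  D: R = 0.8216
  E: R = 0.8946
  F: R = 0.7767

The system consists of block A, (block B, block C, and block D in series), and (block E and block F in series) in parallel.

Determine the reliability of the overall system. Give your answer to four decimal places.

Series (B, C, and D): 0.840500 × 0.983700 × 0.821600 = 0.679299
Series (E and F): 0.894600 × 0.776700 = 0.694836
Parallel (A, [0.679299], and [0.694836]): 1 − (1 − 0.857200)(1 − 0.679299)(1 − 0.694836) = 0.9860

0.9860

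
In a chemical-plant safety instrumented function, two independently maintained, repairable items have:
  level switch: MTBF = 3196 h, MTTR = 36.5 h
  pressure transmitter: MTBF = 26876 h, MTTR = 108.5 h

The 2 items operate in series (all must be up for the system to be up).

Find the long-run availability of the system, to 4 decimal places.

0.9847

A(level switch) = MTBF/(MTBF+MTTR) = 3196/(3196+36.5) = 0.988708
A(pressure transmitter) = MTBF/(MTBF+MTTR) = 26876/(26876+108.5) = 0.995979
Series availability: 0.988708 × 0.995979 = 0.9847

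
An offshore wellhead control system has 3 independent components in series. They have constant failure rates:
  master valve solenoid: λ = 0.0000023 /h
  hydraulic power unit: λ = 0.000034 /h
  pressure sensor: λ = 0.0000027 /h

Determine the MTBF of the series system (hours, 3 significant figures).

Series of exponential components: λ_sys = Σ λ_i
λ_sys = 0.0000023 + 0.000034 + 0.0000027 = 3.9000e-05 /h
MTBF = 1 / λ_sys = 25600 h

25600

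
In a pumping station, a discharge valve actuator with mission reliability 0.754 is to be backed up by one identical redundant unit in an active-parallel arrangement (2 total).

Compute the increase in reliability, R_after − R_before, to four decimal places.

R_before = 0.754
R_after = 1 − (1 − 0.754)^2 = 0.9395
ΔR = 0.9395 − 0.754 = 0.1855

0.1855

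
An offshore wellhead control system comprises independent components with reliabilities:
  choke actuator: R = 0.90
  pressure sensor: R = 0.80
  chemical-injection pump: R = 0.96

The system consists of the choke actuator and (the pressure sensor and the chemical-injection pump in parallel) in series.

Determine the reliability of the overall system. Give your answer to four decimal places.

Parallel (pressure sensor and chemical-injection pump): 1 − (1 − 0.800000)(1 − 0.960000) = 0.992000
Series (choke actuator and [0.992000]): 0.900000 × 0.992000 = 0.8928

0.8928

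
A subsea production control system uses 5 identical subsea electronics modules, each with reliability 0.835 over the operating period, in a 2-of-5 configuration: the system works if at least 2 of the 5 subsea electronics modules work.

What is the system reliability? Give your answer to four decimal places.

0.9968

R = Σ_{i=2}^{5} C(5,i) p^i (1−p)^{5−i} with p = 0.835
C(5,2)·0.835^2·0.165^3 = 0.031320
C(5,3)·0.835^3·0.165^2 = 0.158499
C(5,4)·0.835^4·0.165^1 = 0.401051
C(5,5)·0.835^5·0.165^0 = 0.405912
Sum = 0.9968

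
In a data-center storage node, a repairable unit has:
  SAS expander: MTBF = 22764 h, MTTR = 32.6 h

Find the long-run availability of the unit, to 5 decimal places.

0.99857

A(SAS expander) = MTBF/(MTBF+MTTR) = 22764/(22764+32.6) = 0.99857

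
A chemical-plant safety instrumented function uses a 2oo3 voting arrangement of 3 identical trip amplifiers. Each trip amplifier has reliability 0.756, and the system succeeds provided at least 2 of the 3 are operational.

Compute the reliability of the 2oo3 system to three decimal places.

R = Σ_{i=2}^{3} C(3,i) p^i (1−p)^{3−i} with p = 0.756
C(3,2)·0.756^2·0.244^1 = 0.41836
C(3,3)·0.756^3·0.244^0 = 0.43208
Sum = 0.850

0.850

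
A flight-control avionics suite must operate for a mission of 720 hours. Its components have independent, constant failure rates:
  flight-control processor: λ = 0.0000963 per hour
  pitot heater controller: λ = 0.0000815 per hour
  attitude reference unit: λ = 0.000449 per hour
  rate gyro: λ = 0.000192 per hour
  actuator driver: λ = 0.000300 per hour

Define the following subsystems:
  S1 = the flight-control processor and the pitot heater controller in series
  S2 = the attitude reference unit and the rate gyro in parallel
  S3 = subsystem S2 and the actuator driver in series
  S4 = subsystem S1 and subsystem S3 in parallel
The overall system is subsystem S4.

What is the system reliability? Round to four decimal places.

0.9732

R(flight-control processor) = exp(−0.0000963 × 720) = 0.933013
R(pitot heater controller) = exp(−0.0000815 × 720) = 0.943008
R(attitude reference unit) = exp(−0.000449 × 720) = 0.723771
R(rate gyro) = exp(−0.000192 × 720) = 0.870890
R(actuator driver) = exp(−0.000300 × 720) = 0.805735
Series (flight-control processor and pitot heater controller): 0.933013 × 0.943008 = 0.879839
Parallel (attitude reference unit and rate gyro): 1 − (1 − 0.723771)(1 − 0.870890) = 0.964336
Series ([0.964336] and actuator driver): 0.964336 × 0.805735 = 0.776999
Parallel ([0.879839] and [0.776999]): 1 − (1 − 0.879839)(1 − 0.776999) = 0.9732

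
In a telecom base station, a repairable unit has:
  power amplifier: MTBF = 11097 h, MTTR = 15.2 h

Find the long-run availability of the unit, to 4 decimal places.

A(power amplifier) = MTBF/(MTBF+MTTR) = 11097/(11097+15.2) = 0.9986

0.9986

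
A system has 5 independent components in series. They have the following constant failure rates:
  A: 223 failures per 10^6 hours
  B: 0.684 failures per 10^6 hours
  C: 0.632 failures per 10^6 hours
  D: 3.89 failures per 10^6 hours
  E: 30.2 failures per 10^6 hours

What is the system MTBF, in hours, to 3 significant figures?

3870

Series of exponential components: λ_sys = Σ λ_i
λ_sys = 0.000223 + 0.000000684 + 0.000000632 + 0.00000389 + 0.0000302 = 2.5841e-04 /h
MTBF = 1 / λ_sys = 3870 h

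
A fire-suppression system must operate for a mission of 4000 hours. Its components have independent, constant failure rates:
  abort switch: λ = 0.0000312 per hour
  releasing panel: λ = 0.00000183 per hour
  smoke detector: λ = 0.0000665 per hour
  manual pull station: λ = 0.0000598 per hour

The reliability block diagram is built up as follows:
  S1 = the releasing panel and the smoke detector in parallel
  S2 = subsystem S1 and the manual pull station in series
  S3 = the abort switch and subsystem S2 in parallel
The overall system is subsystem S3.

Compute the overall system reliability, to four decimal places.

R(abort switch) = exp(−0.0000312 × 4000) = 0.882673
R(releasing panel) = exp(−0.00000183 × 4000) = 0.992707
R(smoke detector) = exp(−0.0000665 × 4000) = 0.766439
R(manual pull station) = exp(−0.0000598 × 4000) = 0.787257
Parallel (releasing panel and smoke detector): 1 − (1 − 0.992707)(1 − 0.766439) = 0.998297
Series ([0.998297] and manual pull station): 0.998297 × 0.787257 = 0.785916
Parallel (abort switch and [0.785916]): 1 − (1 − 0.882673)(1 − 0.785916) = 0.9749

0.9749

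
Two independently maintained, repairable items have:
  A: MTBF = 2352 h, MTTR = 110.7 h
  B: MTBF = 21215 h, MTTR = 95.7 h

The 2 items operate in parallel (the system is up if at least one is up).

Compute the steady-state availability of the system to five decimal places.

A(A) = MTBF/(MTBF+MTTR) = 2352/(2352+110.7) = 0.955049
A(B) = MTBF/(MTBF+MTTR) = 21215/(21215+95.7) = 0.995509
Parallel availability: 1 − (1 − 0.955049)(1 − 0.995509) = 0.99980

0.99980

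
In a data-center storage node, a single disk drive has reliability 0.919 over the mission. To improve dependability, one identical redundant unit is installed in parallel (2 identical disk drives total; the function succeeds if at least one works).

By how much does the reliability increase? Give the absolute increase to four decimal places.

0.0744

R_before = 0.919
R_after = 1 − (1 − 0.919)^2 = 0.9934
ΔR = 0.9934 − 0.919 = 0.0744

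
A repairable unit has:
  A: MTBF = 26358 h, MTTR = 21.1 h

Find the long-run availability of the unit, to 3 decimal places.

A(A) = MTBF/(MTBF+MTTR) = 26358/(26358+21.1) = 0.999

0.999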